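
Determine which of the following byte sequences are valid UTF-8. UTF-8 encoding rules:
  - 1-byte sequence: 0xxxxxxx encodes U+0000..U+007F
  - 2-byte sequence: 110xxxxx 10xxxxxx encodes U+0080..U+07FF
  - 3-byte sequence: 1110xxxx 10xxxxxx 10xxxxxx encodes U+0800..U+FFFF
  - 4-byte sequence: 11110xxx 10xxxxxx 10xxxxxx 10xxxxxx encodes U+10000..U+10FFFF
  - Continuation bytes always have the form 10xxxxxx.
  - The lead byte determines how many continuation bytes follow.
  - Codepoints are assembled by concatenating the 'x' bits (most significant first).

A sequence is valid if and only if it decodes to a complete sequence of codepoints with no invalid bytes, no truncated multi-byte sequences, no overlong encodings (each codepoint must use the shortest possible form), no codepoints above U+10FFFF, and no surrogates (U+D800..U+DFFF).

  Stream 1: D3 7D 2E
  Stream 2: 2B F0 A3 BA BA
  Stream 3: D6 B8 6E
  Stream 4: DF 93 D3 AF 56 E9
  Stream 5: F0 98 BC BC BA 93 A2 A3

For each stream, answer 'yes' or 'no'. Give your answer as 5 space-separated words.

Answer: no yes yes no no

Derivation:
Stream 1: error at byte offset 1. INVALID
Stream 2: decodes cleanly. VALID
Stream 3: decodes cleanly. VALID
Stream 4: error at byte offset 6. INVALID
Stream 5: error at byte offset 4. INVALID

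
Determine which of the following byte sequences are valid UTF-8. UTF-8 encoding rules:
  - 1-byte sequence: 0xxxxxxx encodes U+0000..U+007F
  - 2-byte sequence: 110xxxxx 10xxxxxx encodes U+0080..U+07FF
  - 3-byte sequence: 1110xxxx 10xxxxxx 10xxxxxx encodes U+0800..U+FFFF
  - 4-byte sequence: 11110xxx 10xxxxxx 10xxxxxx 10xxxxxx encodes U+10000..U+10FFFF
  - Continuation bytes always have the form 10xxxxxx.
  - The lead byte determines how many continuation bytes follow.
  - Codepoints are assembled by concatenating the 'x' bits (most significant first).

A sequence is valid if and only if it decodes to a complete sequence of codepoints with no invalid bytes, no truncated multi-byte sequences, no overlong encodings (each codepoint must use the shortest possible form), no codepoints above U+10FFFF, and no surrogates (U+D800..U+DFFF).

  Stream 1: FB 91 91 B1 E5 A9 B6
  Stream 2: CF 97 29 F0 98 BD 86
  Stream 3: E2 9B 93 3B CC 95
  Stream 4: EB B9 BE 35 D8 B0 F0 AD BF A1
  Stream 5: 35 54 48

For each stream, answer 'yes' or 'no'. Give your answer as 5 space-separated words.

Stream 1: error at byte offset 0. INVALID
Stream 2: decodes cleanly. VALID
Stream 3: decodes cleanly. VALID
Stream 4: decodes cleanly. VALID
Stream 5: decodes cleanly. VALID

Answer: no yes yes yes yes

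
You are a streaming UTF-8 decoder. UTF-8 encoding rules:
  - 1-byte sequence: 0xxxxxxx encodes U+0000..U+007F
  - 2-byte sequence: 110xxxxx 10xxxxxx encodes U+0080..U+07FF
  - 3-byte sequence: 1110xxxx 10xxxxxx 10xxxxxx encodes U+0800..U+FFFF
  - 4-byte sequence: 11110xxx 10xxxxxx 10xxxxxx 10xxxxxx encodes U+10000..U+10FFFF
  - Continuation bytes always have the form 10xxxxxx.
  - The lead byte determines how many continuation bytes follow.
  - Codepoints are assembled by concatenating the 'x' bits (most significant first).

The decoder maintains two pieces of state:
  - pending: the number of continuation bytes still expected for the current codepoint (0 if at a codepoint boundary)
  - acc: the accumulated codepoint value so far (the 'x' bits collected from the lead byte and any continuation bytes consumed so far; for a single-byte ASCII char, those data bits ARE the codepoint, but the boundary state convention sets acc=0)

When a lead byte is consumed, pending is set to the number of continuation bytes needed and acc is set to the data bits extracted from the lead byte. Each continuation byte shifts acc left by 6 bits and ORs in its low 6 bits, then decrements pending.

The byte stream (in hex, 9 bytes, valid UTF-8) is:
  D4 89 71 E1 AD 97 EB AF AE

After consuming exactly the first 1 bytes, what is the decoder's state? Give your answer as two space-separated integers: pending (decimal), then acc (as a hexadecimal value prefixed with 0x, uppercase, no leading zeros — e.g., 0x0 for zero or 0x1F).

Answer: 1 0x14

Derivation:
Byte[0]=D4: 2-byte lead. pending=1, acc=0x14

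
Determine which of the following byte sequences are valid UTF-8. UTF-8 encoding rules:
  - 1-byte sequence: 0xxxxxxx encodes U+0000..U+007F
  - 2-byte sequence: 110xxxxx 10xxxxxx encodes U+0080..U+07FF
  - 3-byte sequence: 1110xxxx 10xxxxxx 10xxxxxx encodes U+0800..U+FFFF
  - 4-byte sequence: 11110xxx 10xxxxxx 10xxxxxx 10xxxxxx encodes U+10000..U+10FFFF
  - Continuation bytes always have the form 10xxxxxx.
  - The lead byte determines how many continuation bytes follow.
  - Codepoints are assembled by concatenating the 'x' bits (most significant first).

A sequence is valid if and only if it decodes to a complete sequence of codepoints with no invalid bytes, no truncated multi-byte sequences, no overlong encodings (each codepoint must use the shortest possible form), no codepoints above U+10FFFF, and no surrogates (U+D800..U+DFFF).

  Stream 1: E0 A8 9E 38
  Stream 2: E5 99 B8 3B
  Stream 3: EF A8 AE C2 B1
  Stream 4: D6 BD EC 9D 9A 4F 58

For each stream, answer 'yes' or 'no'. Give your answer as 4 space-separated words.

Stream 1: decodes cleanly. VALID
Stream 2: decodes cleanly. VALID
Stream 3: decodes cleanly. VALID
Stream 4: decodes cleanly. VALID

Answer: yes yes yes yes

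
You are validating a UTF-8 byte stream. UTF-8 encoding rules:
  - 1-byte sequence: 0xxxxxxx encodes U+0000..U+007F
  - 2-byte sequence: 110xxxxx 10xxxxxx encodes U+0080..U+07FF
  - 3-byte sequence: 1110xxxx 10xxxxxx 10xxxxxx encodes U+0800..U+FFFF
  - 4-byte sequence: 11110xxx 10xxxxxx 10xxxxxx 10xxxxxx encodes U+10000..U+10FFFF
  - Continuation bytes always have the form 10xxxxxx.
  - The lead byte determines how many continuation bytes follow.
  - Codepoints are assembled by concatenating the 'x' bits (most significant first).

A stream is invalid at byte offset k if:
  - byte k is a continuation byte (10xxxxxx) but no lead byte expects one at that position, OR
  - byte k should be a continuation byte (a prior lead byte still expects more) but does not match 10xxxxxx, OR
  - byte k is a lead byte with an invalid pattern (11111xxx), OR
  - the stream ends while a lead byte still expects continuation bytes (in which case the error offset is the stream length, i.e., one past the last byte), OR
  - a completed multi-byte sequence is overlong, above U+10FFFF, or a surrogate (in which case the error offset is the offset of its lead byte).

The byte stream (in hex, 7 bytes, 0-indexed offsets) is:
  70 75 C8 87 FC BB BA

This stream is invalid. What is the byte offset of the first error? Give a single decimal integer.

Byte[0]=70: 1-byte ASCII. cp=U+0070
Byte[1]=75: 1-byte ASCII. cp=U+0075
Byte[2]=C8: 2-byte lead, need 1 cont bytes. acc=0x8
Byte[3]=87: continuation. acc=(acc<<6)|0x07=0x207
Completed: cp=U+0207 (starts at byte 2)
Byte[4]=FC: INVALID lead byte (not 0xxx/110x/1110/11110)

Answer: 4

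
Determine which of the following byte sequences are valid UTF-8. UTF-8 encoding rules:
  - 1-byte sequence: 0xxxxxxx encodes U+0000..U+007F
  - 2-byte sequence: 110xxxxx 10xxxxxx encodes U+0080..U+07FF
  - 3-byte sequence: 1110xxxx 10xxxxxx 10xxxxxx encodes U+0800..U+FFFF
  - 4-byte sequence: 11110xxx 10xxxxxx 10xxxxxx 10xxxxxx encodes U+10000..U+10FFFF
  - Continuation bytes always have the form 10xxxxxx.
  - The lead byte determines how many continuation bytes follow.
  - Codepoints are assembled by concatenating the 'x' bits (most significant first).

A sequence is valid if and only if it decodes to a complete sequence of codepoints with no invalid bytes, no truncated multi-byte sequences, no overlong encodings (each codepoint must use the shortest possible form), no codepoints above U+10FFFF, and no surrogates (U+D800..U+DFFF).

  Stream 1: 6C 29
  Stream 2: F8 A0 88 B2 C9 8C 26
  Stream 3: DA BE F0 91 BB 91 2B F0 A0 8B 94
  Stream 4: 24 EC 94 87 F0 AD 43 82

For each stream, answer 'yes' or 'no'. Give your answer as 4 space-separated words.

Answer: yes no yes no

Derivation:
Stream 1: decodes cleanly. VALID
Stream 2: error at byte offset 0. INVALID
Stream 3: decodes cleanly. VALID
Stream 4: error at byte offset 6. INVALID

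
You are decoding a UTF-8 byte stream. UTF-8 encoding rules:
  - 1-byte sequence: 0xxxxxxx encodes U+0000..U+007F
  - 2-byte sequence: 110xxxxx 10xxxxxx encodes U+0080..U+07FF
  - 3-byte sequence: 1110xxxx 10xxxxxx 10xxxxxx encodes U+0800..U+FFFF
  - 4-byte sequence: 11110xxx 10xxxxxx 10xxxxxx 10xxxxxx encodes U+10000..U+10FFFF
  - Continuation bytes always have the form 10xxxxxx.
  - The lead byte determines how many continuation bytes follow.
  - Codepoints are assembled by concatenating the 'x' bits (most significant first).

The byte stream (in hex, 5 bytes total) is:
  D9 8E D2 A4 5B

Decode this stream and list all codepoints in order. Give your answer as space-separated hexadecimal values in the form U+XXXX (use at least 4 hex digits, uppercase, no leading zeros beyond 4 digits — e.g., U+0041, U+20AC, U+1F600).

Answer: U+064E U+04A4 U+005B

Derivation:
Byte[0]=D9: 2-byte lead, need 1 cont bytes. acc=0x19
Byte[1]=8E: continuation. acc=(acc<<6)|0x0E=0x64E
Completed: cp=U+064E (starts at byte 0)
Byte[2]=D2: 2-byte lead, need 1 cont bytes. acc=0x12
Byte[3]=A4: continuation. acc=(acc<<6)|0x24=0x4A4
Completed: cp=U+04A4 (starts at byte 2)
Byte[4]=5B: 1-byte ASCII. cp=U+005B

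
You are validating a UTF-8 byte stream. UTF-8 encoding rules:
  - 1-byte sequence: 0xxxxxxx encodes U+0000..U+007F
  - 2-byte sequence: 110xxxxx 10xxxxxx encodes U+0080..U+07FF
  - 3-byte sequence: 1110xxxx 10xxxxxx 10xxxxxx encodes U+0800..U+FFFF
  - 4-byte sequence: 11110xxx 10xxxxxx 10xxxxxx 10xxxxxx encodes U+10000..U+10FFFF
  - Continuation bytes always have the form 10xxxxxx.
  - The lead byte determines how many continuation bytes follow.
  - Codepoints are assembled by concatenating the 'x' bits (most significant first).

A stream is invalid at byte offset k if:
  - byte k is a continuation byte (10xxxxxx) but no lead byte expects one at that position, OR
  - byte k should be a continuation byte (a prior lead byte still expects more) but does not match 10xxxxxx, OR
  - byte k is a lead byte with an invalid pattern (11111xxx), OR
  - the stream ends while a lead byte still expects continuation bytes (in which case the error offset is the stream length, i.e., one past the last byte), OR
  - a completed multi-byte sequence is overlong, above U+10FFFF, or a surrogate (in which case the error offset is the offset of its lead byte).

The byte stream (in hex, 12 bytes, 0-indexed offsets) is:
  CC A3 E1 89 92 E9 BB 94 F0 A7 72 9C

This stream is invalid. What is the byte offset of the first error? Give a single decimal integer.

Byte[0]=CC: 2-byte lead, need 1 cont bytes. acc=0xC
Byte[1]=A3: continuation. acc=(acc<<6)|0x23=0x323
Completed: cp=U+0323 (starts at byte 0)
Byte[2]=E1: 3-byte lead, need 2 cont bytes. acc=0x1
Byte[3]=89: continuation. acc=(acc<<6)|0x09=0x49
Byte[4]=92: continuation. acc=(acc<<6)|0x12=0x1252
Completed: cp=U+1252 (starts at byte 2)
Byte[5]=E9: 3-byte lead, need 2 cont bytes. acc=0x9
Byte[6]=BB: continuation. acc=(acc<<6)|0x3B=0x27B
Byte[7]=94: continuation. acc=(acc<<6)|0x14=0x9ED4
Completed: cp=U+9ED4 (starts at byte 5)
Byte[8]=F0: 4-byte lead, need 3 cont bytes. acc=0x0
Byte[9]=A7: continuation. acc=(acc<<6)|0x27=0x27
Byte[10]=72: expected 10xxxxxx continuation. INVALID

Answer: 10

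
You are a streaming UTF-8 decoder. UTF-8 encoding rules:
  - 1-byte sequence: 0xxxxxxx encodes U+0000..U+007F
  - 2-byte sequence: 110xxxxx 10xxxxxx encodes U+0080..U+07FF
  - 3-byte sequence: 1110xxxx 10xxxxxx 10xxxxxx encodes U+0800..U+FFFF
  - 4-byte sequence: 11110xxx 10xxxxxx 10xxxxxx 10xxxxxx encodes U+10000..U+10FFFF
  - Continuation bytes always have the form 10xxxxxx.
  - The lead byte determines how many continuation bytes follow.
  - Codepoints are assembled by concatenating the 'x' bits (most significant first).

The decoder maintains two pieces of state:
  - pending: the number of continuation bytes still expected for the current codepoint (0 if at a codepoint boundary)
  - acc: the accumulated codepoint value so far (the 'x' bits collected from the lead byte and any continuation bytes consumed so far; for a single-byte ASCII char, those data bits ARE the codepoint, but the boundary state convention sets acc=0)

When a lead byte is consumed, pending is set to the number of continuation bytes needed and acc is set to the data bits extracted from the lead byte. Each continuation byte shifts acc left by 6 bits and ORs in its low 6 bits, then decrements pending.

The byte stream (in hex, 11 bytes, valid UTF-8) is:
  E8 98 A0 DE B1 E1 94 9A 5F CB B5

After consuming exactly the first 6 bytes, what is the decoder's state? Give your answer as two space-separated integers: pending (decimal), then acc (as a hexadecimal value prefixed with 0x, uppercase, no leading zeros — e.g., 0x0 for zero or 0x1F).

Byte[0]=E8: 3-byte lead. pending=2, acc=0x8
Byte[1]=98: continuation. acc=(acc<<6)|0x18=0x218, pending=1
Byte[2]=A0: continuation. acc=(acc<<6)|0x20=0x8620, pending=0
Byte[3]=DE: 2-byte lead. pending=1, acc=0x1E
Byte[4]=B1: continuation. acc=(acc<<6)|0x31=0x7B1, pending=0
Byte[5]=E1: 3-byte lead. pending=2, acc=0x1

Answer: 2 0x1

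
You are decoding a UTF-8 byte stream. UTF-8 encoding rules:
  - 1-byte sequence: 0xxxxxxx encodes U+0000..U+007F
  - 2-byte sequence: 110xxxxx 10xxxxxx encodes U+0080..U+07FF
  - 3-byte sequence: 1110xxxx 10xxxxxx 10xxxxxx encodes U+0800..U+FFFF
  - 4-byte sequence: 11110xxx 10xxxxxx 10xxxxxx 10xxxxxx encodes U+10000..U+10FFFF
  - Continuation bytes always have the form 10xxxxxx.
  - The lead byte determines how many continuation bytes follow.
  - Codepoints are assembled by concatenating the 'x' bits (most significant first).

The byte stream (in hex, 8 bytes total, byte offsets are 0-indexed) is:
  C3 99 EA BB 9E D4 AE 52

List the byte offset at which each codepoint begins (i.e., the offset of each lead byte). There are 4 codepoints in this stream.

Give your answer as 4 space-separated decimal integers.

Answer: 0 2 5 7

Derivation:
Byte[0]=C3: 2-byte lead, need 1 cont bytes. acc=0x3
Byte[1]=99: continuation. acc=(acc<<6)|0x19=0xD9
Completed: cp=U+00D9 (starts at byte 0)
Byte[2]=EA: 3-byte lead, need 2 cont bytes. acc=0xA
Byte[3]=BB: continuation. acc=(acc<<6)|0x3B=0x2BB
Byte[4]=9E: continuation. acc=(acc<<6)|0x1E=0xAEDE
Completed: cp=U+AEDE (starts at byte 2)
Byte[5]=D4: 2-byte lead, need 1 cont bytes. acc=0x14
Byte[6]=AE: continuation. acc=(acc<<6)|0x2E=0x52E
Completed: cp=U+052E (starts at byte 5)
Byte[7]=52: 1-byte ASCII. cp=U+0052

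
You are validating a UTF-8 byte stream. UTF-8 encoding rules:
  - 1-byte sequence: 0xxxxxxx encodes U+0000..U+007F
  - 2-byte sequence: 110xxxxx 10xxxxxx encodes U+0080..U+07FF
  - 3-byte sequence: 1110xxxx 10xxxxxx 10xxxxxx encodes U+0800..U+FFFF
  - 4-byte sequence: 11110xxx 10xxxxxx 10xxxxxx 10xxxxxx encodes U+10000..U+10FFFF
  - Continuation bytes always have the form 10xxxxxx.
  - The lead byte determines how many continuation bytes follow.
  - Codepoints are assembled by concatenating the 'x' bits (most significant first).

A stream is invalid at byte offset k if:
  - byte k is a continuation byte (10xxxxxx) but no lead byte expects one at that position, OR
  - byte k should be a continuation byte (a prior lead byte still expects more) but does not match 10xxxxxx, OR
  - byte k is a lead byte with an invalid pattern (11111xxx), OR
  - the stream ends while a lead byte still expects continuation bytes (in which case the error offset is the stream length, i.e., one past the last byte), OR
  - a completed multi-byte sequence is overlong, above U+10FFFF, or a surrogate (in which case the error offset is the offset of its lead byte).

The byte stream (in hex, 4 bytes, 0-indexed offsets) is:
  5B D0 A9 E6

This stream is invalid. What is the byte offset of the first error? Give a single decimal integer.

Byte[0]=5B: 1-byte ASCII. cp=U+005B
Byte[1]=D0: 2-byte lead, need 1 cont bytes. acc=0x10
Byte[2]=A9: continuation. acc=(acc<<6)|0x29=0x429
Completed: cp=U+0429 (starts at byte 1)
Byte[3]=E6: 3-byte lead, need 2 cont bytes. acc=0x6
Byte[4]: stream ended, expected continuation. INVALID

Answer: 4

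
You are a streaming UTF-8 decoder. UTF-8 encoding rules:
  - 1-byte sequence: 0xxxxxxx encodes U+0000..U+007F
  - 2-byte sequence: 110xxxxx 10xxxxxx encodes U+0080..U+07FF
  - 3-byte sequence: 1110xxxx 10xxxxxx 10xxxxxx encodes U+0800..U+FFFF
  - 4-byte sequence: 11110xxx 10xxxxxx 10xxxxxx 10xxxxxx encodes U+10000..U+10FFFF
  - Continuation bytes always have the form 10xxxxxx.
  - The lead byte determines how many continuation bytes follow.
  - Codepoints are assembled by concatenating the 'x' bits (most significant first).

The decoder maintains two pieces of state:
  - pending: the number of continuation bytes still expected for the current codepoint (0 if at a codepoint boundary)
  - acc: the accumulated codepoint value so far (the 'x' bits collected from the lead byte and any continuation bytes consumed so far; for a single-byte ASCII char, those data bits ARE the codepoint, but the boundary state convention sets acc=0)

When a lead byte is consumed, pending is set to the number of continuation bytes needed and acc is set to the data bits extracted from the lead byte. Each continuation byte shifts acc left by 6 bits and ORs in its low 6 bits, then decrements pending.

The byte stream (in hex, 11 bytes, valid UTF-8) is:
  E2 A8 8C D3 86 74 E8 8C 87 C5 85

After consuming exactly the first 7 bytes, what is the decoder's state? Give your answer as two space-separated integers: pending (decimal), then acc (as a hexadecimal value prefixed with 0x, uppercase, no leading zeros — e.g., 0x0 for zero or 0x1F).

Byte[0]=E2: 3-byte lead. pending=2, acc=0x2
Byte[1]=A8: continuation. acc=(acc<<6)|0x28=0xA8, pending=1
Byte[2]=8C: continuation. acc=(acc<<6)|0x0C=0x2A0C, pending=0
Byte[3]=D3: 2-byte lead. pending=1, acc=0x13
Byte[4]=86: continuation. acc=(acc<<6)|0x06=0x4C6, pending=0
Byte[5]=74: 1-byte. pending=0, acc=0x0
Byte[6]=E8: 3-byte lead. pending=2, acc=0x8

Answer: 2 0x8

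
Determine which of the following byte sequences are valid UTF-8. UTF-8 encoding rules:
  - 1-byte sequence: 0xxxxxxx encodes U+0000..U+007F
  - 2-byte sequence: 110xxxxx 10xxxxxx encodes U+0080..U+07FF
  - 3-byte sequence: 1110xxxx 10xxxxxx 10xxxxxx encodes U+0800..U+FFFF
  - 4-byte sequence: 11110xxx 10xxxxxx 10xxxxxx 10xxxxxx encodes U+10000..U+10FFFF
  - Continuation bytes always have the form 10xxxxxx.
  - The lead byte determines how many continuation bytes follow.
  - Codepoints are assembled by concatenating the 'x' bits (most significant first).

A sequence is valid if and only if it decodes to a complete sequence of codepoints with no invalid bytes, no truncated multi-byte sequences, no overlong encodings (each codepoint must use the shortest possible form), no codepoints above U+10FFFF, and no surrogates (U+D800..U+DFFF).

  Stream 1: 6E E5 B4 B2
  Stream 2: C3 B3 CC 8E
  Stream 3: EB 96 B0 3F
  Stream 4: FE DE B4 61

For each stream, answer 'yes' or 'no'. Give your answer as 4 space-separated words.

Answer: yes yes yes no

Derivation:
Stream 1: decodes cleanly. VALID
Stream 2: decodes cleanly. VALID
Stream 3: decodes cleanly. VALID
Stream 4: error at byte offset 0. INVALID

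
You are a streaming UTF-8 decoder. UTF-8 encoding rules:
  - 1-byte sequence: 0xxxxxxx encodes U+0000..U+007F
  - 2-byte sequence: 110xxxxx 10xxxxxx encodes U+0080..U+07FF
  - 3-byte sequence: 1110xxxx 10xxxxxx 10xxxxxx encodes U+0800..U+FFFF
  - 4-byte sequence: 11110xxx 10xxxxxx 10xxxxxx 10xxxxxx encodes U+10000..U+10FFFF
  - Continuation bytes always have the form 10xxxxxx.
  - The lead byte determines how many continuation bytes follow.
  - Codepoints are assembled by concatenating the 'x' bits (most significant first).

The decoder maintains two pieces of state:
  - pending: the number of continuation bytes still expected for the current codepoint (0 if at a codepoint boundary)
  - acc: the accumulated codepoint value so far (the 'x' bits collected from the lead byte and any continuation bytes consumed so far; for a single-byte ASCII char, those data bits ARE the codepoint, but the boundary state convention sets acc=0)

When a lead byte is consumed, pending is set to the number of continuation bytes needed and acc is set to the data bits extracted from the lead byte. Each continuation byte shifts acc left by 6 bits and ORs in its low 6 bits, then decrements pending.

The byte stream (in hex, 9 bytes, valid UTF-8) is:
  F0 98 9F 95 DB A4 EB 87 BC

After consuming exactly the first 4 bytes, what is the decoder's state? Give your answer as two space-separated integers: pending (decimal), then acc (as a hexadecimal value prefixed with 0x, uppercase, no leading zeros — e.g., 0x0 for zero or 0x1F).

Answer: 0 0x187D5

Derivation:
Byte[0]=F0: 4-byte lead. pending=3, acc=0x0
Byte[1]=98: continuation. acc=(acc<<6)|0x18=0x18, pending=2
Byte[2]=9F: continuation. acc=(acc<<6)|0x1F=0x61F, pending=1
Byte[3]=95: continuation. acc=(acc<<6)|0x15=0x187D5, pending=0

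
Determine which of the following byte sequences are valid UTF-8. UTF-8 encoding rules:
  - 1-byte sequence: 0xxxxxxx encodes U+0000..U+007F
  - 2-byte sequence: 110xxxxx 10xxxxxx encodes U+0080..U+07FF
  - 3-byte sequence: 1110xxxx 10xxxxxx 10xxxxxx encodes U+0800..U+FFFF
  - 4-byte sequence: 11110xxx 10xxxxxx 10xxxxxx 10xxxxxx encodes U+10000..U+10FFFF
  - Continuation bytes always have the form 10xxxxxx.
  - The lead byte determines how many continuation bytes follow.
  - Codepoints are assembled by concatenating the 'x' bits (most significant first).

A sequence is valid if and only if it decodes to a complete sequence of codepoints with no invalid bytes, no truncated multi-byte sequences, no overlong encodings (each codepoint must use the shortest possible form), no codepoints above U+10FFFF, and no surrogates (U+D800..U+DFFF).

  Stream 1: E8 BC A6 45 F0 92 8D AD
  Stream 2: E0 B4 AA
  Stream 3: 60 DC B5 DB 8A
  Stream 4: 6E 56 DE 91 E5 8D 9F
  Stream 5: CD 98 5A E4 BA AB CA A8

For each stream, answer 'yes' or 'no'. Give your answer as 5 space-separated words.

Stream 1: decodes cleanly. VALID
Stream 2: decodes cleanly. VALID
Stream 3: decodes cleanly. VALID
Stream 4: decodes cleanly. VALID
Stream 5: decodes cleanly. VALID

Answer: yes yes yes yes yes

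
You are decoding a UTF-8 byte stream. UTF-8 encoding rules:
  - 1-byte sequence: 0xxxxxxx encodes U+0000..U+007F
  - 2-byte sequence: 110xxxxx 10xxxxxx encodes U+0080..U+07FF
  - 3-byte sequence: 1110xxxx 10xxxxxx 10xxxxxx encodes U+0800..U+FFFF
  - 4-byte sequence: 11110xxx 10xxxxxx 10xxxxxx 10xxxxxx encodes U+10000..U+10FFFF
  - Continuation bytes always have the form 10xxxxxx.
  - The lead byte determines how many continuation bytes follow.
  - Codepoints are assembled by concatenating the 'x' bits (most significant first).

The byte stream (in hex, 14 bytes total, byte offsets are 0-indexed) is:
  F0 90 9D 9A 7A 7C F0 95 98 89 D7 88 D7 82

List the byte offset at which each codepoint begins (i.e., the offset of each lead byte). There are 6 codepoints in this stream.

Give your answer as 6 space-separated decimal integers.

Answer: 0 4 5 6 10 12

Derivation:
Byte[0]=F0: 4-byte lead, need 3 cont bytes. acc=0x0
Byte[1]=90: continuation. acc=(acc<<6)|0x10=0x10
Byte[2]=9D: continuation. acc=(acc<<6)|0x1D=0x41D
Byte[3]=9A: continuation. acc=(acc<<6)|0x1A=0x1075A
Completed: cp=U+1075A (starts at byte 0)
Byte[4]=7A: 1-byte ASCII. cp=U+007A
Byte[5]=7C: 1-byte ASCII. cp=U+007C
Byte[6]=F0: 4-byte lead, need 3 cont bytes. acc=0x0
Byte[7]=95: continuation. acc=(acc<<6)|0x15=0x15
Byte[8]=98: continuation. acc=(acc<<6)|0x18=0x558
Byte[9]=89: continuation. acc=(acc<<6)|0x09=0x15609
Completed: cp=U+15609 (starts at byte 6)
Byte[10]=D7: 2-byte lead, need 1 cont bytes. acc=0x17
Byte[11]=88: continuation. acc=(acc<<6)|0x08=0x5C8
Completed: cp=U+05C8 (starts at byte 10)
Byte[12]=D7: 2-byte lead, need 1 cont bytes. acc=0x17
Byte[13]=82: continuation. acc=(acc<<6)|0x02=0x5C2
Completed: cp=U+05C2 (starts at byte 12)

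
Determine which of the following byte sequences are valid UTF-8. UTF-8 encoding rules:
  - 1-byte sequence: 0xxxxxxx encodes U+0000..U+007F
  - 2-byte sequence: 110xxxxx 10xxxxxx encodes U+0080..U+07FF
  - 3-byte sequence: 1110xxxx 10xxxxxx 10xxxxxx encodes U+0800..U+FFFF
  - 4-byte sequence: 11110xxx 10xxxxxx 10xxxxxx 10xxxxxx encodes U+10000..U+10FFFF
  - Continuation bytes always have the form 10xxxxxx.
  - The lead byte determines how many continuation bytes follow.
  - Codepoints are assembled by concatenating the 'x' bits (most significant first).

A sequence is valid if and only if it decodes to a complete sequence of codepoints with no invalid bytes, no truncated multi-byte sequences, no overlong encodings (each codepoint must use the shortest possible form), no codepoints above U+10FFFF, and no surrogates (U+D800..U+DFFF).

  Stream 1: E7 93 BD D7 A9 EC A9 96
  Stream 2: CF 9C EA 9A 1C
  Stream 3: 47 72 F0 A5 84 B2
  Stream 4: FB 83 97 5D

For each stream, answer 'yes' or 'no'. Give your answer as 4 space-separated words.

Stream 1: decodes cleanly. VALID
Stream 2: error at byte offset 4. INVALID
Stream 3: decodes cleanly. VALID
Stream 4: error at byte offset 0. INVALID

Answer: yes no yes no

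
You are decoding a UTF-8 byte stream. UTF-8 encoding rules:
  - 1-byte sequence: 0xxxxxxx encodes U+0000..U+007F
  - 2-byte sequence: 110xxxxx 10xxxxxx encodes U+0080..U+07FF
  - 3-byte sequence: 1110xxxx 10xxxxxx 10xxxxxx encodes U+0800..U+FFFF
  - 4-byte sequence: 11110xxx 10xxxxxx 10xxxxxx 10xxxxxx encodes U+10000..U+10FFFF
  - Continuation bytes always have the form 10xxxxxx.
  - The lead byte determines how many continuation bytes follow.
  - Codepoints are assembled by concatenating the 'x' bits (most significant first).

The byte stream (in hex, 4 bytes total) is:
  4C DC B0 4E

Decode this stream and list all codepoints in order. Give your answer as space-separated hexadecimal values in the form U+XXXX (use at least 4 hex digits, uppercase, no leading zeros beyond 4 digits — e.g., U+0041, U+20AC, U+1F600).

Answer: U+004C U+0730 U+004E

Derivation:
Byte[0]=4C: 1-byte ASCII. cp=U+004C
Byte[1]=DC: 2-byte lead, need 1 cont bytes. acc=0x1C
Byte[2]=B0: continuation. acc=(acc<<6)|0x30=0x730
Completed: cp=U+0730 (starts at byte 1)
Byte[3]=4E: 1-byte ASCII. cp=U+004E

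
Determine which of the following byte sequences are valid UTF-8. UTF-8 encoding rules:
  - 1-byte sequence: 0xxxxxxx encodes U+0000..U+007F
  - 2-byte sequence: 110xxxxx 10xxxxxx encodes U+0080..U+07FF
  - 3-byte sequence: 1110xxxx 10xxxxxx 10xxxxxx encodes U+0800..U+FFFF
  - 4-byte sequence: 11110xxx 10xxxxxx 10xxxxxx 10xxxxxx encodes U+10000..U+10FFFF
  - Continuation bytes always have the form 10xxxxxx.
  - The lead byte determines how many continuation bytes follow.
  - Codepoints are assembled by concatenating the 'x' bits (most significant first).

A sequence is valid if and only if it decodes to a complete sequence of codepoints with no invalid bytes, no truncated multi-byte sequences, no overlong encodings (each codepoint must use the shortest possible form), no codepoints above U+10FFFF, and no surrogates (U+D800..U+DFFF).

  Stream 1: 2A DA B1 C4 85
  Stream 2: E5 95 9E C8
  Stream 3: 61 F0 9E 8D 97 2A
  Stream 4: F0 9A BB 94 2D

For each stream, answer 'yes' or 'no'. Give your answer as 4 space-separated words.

Answer: yes no yes yes

Derivation:
Stream 1: decodes cleanly. VALID
Stream 2: error at byte offset 4. INVALID
Stream 3: decodes cleanly. VALID
Stream 4: decodes cleanly. VALID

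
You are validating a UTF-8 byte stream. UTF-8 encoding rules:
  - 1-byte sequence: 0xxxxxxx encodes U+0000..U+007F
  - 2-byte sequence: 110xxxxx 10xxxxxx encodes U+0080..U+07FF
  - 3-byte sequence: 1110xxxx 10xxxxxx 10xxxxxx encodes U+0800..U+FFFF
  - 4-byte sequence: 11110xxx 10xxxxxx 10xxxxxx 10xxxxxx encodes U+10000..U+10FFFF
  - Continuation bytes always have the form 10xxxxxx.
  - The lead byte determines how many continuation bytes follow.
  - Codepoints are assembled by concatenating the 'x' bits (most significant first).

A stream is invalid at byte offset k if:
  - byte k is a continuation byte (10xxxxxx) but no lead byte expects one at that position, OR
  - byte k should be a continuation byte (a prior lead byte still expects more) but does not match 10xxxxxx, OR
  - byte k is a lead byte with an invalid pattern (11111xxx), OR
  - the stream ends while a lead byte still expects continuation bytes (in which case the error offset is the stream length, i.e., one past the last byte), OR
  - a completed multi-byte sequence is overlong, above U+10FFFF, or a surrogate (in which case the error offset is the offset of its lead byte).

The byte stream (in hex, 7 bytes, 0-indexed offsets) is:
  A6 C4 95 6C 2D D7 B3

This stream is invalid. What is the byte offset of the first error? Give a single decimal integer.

Byte[0]=A6: INVALID lead byte (not 0xxx/110x/1110/11110)

Answer: 0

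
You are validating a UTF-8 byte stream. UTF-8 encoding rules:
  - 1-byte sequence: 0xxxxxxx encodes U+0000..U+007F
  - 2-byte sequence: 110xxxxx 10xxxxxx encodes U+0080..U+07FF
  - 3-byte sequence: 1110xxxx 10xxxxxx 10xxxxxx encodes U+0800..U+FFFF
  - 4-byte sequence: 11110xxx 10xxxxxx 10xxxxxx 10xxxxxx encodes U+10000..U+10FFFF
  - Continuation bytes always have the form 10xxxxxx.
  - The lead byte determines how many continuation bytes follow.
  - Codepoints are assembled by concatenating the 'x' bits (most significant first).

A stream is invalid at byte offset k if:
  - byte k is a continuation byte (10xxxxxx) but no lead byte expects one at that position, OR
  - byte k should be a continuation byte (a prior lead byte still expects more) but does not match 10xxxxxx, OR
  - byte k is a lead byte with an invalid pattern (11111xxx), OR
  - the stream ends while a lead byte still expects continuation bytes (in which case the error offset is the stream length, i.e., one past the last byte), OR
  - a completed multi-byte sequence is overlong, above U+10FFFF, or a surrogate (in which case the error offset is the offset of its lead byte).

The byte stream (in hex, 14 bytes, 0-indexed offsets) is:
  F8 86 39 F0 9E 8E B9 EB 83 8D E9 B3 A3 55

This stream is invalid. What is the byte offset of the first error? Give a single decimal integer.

Answer: 0

Derivation:
Byte[0]=F8: INVALID lead byte (not 0xxx/110x/1110/11110)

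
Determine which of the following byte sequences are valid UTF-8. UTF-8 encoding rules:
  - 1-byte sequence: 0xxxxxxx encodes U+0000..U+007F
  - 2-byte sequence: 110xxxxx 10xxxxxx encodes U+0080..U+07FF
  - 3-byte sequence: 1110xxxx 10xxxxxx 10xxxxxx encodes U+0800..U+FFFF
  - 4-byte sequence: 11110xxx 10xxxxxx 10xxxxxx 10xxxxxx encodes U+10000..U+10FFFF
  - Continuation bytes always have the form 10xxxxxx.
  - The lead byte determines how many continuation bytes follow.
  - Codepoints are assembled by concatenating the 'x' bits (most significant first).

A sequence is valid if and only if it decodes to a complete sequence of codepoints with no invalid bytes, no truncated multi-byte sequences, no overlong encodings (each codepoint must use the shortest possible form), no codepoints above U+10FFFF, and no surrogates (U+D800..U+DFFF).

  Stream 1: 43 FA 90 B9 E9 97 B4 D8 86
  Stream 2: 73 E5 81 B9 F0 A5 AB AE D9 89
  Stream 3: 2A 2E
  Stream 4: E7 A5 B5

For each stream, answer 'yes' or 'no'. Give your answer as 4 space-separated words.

Answer: no yes yes yes

Derivation:
Stream 1: error at byte offset 1. INVALID
Stream 2: decodes cleanly. VALID
Stream 3: decodes cleanly. VALID
Stream 4: decodes cleanly. VALID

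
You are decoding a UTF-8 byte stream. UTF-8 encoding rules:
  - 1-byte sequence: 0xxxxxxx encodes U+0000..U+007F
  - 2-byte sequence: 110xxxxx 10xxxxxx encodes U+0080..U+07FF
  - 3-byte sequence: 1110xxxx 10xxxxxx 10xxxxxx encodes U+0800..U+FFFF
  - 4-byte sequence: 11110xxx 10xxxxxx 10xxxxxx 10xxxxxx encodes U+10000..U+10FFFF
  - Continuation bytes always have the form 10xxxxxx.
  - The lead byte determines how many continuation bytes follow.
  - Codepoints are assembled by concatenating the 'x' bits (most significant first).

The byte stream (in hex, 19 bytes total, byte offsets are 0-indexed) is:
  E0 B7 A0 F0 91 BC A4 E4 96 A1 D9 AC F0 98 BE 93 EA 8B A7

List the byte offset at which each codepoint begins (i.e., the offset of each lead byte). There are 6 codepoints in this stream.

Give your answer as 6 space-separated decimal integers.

Answer: 0 3 7 10 12 16

Derivation:
Byte[0]=E0: 3-byte lead, need 2 cont bytes. acc=0x0
Byte[1]=B7: continuation. acc=(acc<<6)|0x37=0x37
Byte[2]=A0: continuation. acc=(acc<<6)|0x20=0xDE0
Completed: cp=U+0DE0 (starts at byte 0)
Byte[3]=F0: 4-byte lead, need 3 cont bytes. acc=0x0
Byte[4]=91: continuation. acc=(acc<<6)|0x11=0x11
Byte[5]=BC: continuation. acc=(acc<<6)|0x3C=0x47C
Byte[6]=A4: continuation. acc=(acc<<6)|0x24=0x11F24
Completed: cp=U+11F24 (starts at byte 3)
Byte[7]=E4: 3-byte lead, need 2 cont bytes. acc=0x4
Byte[8]=96: continuation. acc=(acc<<6)|0x16=0x116
Byte[9]=A1: continuation. acc=(acc<<6)|0x21=0x45A1
Completed: cp=U+45A1 (starts at byte 7)
Byte[10]=D9: 2-byte lead, need 1 cont bytes. acc=0x19
Byte[11]=AC: continuation. acc=(acc<<6)|0x2C=0x66C
Completed: cp=U+066C (starts at byte 10)
Byte[12]=F0: 4-byte lead, need 3 cont bytes. acc=0x0
Byte[13]=98: continuation. acc=(acc<<6)|0x18=0x18
Byte[14]=BE: continuation. acc=(acc<<6)|0x3E=0x63E
Byte[15]=93: continuation. acc=(acc<<6)|0x13=0x18F93
Completed: cp=U+18F93 (starts at byte 12)
Byte[16]=EA: 3-byte lead, need 2 cont bytes. acc=0xA
Byte[17]=8B: continuation. acc=(acc<<6)|0x0B=0x28B
Byte[18]=A7: continuation. acc=(acc<<6)|0x27=0xA2E7
Completed: cp=U+A2E7 (starts at byte 16)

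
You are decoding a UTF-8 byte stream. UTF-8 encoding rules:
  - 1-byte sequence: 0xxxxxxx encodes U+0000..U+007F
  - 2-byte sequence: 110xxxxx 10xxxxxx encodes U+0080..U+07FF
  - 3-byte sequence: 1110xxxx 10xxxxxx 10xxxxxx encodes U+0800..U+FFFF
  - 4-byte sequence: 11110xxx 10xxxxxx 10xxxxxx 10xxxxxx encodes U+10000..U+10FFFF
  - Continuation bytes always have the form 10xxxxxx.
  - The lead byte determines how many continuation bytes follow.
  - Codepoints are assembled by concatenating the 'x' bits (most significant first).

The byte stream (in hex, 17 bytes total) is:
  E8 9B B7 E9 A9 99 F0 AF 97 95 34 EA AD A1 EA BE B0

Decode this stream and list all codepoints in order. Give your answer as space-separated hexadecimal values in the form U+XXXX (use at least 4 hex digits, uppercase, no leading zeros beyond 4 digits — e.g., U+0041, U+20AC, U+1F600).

Byte[0]=E8: 3-byte lead, need 2 cont bytes. acc=0x8
Byte[1]=9B: continuation. acc=(acc<<6)|0x1B=0x21B
Byte[2]=B7: continuation. acc=(acc<<6)|0x37=0x86F7
Completed: cp=U+86F7 (starts at byte 0)
Byte[3]=E9: 3-byte lead, need 2 cont bytes. acc=0x9
Byte[4]=A9: continuation. acc=(acc<<6)|0x29=0x269
Byte[5]=99: continuation. acc=(acc<<6)|0x19=0x9A59
Completed: cp=U+9A59 (starts at byte 3)
Byte[6]=F0: 4-byte lead, need 3 cont bytes. acc=0x0
Byte[7]=AF: continuation. acc=(acc<<6)|0x2F=0x2F
Byte[8]=97: continuation. acc=(acc<<6)|0x17=0xBD7
Byte[9]=95: continuation. acc=(acc<<6)|0x15=0x2F5D5
Completed: cp=U+2F5D5 (starts at byte 6)
Byte[10]=34: 1-byte ASCII. cp=U+0034
Byte[11]=EA: 3-byte lead, need 2 cont bytes. acc=0xA
Byte[12]=AD: continuation. acc=(acc<<6)|0x2D=0x2AD
Byte[13]=A1: continuation. acc=(acc<<6)|0x21=0xAB61
Completed: cp=U+AB61 (starts at byte 11)
Byte[14]=EA: 3-byte lead, need 2 cont bytes. acc=0xA
Byte[15]=BE: continuation. acc=(acc<<6)|0x3E=0x2BE
Byte[16]=B0: continuation. acc=(acc<<6)|0x30=0xAFB0
Completed: cp=U+AFB0 (starts at byte 14)

Answer: U+86F7 U+9A59 U+2F5D5 U+0034 U+AB61 U+AFB0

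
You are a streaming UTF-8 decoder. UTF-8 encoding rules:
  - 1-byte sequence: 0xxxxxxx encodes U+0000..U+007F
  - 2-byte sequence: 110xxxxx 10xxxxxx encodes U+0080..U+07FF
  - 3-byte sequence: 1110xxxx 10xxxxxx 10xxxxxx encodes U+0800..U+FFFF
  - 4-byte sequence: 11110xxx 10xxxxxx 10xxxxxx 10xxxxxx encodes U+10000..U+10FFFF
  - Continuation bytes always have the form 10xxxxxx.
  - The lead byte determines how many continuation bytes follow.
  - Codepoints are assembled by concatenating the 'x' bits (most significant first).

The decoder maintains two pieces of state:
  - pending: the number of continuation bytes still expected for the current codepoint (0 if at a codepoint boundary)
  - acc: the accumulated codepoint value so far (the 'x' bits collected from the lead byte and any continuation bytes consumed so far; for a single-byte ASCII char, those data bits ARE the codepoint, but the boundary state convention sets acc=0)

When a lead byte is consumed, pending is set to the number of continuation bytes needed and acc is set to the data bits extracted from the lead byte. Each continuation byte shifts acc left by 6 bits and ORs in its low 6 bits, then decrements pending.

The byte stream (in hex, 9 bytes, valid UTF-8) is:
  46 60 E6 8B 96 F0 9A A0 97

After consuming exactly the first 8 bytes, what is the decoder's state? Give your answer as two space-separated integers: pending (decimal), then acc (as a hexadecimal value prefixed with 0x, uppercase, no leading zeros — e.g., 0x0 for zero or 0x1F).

Byte[0]=46: 1-byte. pending=0, acc=0x0
Byte[1]=60: 1-byte. pending=0, acc=0x0
Byte[2]=E6: 3-byte lead. pending=2, acc=0x6
Byte[3]=8B: continuation. acc=(acc<<6)|0x0B=0x18B, pending=1
Byte[4]=96: continuation. acc=(acc<<6)|0x16=0x62D6, pending=0
Byte[5]=F0: 4-byte lead. pending=3, acc=0x0
Byte[6]=9A: continuation. acc=(acc<<6)|0x1A=0x1A, pending=2
Byte[7]=A0: continuation. acc=(acc<<6)|0x20=0x6A0, pending=1

Answer: 1 0x6A0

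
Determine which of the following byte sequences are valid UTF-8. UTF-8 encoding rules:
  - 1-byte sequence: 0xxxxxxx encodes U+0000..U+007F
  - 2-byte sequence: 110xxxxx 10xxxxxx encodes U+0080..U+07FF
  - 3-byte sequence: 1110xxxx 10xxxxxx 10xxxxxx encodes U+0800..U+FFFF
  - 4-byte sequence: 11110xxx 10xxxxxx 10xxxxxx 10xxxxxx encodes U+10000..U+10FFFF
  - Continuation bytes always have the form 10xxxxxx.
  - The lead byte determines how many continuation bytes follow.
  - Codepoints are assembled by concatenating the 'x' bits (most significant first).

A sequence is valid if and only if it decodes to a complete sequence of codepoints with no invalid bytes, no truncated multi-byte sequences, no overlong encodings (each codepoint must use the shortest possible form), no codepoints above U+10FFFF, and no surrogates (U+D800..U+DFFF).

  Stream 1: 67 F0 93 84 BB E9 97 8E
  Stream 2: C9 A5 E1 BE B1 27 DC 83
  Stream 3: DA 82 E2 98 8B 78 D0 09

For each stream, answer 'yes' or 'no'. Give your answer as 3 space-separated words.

Answer: yes yes no

Derivation:
Stream 1: decodes cleanly. VALID
Stream 2: decodes cleanly. VALID
Stream 3: error at byte offset 7. INVALID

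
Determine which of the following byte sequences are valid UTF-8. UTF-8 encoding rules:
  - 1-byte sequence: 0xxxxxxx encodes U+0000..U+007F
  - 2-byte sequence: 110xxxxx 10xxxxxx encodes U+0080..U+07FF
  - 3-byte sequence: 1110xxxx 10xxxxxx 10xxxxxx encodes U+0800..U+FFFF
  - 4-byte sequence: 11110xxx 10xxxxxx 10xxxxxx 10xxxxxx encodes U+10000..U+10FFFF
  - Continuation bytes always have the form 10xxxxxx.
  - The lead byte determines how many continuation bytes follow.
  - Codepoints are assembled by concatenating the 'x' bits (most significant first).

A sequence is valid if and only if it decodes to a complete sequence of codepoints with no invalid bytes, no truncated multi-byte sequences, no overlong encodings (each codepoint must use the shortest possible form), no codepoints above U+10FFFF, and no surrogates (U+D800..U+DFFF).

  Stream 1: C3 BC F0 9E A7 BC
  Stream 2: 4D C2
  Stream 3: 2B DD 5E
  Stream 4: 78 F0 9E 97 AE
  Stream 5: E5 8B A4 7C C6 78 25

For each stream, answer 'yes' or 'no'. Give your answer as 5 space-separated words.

Answer: yes no no yes no

Derivation:
Stream 1: decodes cleanly. VALID
Stream 2: error at byte offset 2. INVALID
Stream 3: error at byte offset 2. INVALID
Stream 4: decodes cleanly. VALID
Stream 5: error at byte offset 5. INVALID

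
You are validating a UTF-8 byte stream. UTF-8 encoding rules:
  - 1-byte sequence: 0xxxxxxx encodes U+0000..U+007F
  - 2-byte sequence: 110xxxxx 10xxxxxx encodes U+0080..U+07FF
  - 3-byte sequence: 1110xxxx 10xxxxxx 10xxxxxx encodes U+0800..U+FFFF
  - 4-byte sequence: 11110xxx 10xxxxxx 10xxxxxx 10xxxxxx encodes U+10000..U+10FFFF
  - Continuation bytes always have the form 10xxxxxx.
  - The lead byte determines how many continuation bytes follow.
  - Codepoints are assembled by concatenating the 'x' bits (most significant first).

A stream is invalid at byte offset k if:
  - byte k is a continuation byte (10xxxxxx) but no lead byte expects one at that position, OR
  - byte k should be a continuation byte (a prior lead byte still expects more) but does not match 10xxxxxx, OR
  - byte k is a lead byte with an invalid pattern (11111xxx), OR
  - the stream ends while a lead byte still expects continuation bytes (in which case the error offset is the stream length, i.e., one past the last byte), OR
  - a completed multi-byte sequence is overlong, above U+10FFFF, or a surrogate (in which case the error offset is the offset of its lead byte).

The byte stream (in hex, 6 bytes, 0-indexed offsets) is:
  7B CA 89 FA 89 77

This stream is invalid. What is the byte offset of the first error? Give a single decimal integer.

Byte[0]=7B: 1-byte ASCII. cp=U+007B
Byte[1]=CA: 2-byte lead, need 1 cont bytes. acc=0xA
Byte[2]=89: continuation. acc=(acc<<6)|0x09=0x289
Completed: cp=U+0289 (starts at byte 1)
Byte[3]=FA: INVALID lead byte (not 0xxx/110x/1110/11110)

Answer: 3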